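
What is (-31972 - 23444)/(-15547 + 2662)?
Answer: 18472/4295 ≈ 4.3008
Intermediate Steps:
(-31972 - 23444)/(-15547 + 2662) = -55416/(-12885) = -55416*(-1/12885) = 18472/4295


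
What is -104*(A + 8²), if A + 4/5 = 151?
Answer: -111384/5 ≈ -22277.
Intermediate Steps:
A = 751/5 (A = -⅘ + 151 = 751/5 ≈ 150.20)
-104*(A + 8²) = -104*(751/5 + 8²) = -104*(751/5 + 64) = -104*1071/5 = -111384/5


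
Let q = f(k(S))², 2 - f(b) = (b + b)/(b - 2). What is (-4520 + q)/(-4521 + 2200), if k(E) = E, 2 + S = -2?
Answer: 40676/20889 ≈ 1.9472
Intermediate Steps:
S = -4 (S = -2 - 2 = -4)
f(b) = 2 - 2*b/(-2 + b) (f(b) = 2 - (b + b)/(b - 2) = 2 - 2*b/(-2 + b))
q = 4/9 (q = (-4/(-2 - 4))² = (-4/(-6))² = (-4*(-⅙))² = (⅔)² = 4/9 ≈ 0.44444)
(-4520 + q)/(-4521 + 2200) = (-4520 + 4/9)/(-4521 + 2200) = -40676/9/(-2321) = -40676/9*(-1/2321) = 40676/20889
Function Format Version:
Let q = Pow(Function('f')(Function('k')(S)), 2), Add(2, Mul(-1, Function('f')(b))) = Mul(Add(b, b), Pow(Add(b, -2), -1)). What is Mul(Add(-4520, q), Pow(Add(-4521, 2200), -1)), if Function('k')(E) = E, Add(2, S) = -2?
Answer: Rational(40676, 20889) ≈ 1.9472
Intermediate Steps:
S = -4 (S = Add(-2, -2) = -4)
Function('f')(b) = Add(2, Mul(-2, b, Pow(Add(-2, b), -1))) (Function('f')(b) = Add(2, Mul(-1, Mul(Add(b, b), Pow(Add(b, -2), -1)))) = Add(2, Mul(-1, Mul(Mul(2, b), Pow(Add(-2, b), -1)))) = Add(2, Mul(-1, Mul(2, b, Pow(Add(-2, b), -1)))) = Add(2, Mul(-2, b, Pow(Add(-2, b), -1))))
q = Rational(4, 9) (q = Pow(Mul(-4, Pow(Add(-2, -4), -1)), 2) = Pow(Mul(-4, Pow(-6, -1)), 2) = Pow(Mul(-4, Rational(-1, 6)), 2) = Pow(Rational(2, 3), 2) = Rational(4, 9) ≈ 0.44444)
Mul(Add(-4520, q), Pow(Add(-4521, 2200), -1)) = Mul(Add(-4520, Rational(4, 9)), Pow(Add(-4521, 2200), -1)) = Mul(Rational(-40676, 9), Pow(-2321, -1)) = Mul(Rational(-40676, 9), Rational(-1, 2321)) = Rational(40676, 20889)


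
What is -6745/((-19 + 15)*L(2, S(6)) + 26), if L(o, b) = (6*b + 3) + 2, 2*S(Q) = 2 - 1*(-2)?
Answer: 6745/42 ≈ 160.60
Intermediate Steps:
S(Q) = 2 (S(Q) = (2 - 1*(-2))/2 = (2 + 2)/2 = (½)*4 = 2)
L(o, b) = 5 + 6*b (L(o, b) = (3 + 6*b) + 2 = 5 + 6*b)
-6745/((-19 + 15)*L(2, S(6)) + 26) = -6745/((-19 + 15)*(5 + 6*2) + 26) = -6745/(-4*(5 + 12) + 26) = -6745/(-4*17 + 26) = -6745/(-68 + 26) = -6745/(-42) = -6745*(-1/42) = 6745/42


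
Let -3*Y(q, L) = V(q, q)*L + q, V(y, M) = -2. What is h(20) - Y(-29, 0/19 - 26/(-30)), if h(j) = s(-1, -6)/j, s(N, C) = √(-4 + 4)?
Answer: -461/45 ≈ -10.244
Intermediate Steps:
s(N, C) = 0 (s(N, C) = √0 = 0)
h(j) = 0 (h(j) = 0/j = 0)
Y(q, L) = -q/3 + 2*L/3 (Y(q, L) = -(-2*L + q)/3 = -(q - 2*L)/3 = -q/3 + 2*L/3)
h(20) - Y(-29, 0/19 - 26/(-30)) = 0 - (-⅓*(-29) + 2*(0/19 - 26/(-30))/3) = 0 - (29/3 + 2*(0*(1/19) - 26*(-1/30))/3) = 0 - (29/3 + 2*(0 + 13/15)/3) = 0 - (29/3 + (⅔)*(13/15)) = 0 - (29/3 + 26/45) = 0 - 1*461/45 = 0 - 461/45 = -461/45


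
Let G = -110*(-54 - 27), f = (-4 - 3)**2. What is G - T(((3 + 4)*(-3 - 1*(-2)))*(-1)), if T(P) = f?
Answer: 8861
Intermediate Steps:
f = 49 (f = (-7)**2 = 49)
G = 8910 (G = -110*(-81) = 8910)
T(P) = 49
G - T(((3 + 4)*(-3 - 1*(-2)))*(-1)) = 8910 - 1*49 = 8910 - 49 = 8861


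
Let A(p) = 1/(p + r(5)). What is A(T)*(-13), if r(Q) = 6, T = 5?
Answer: -13/11 ≈ -1.1818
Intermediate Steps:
A(p) = 1/(6 + p) (A(p) = 1/(p + 6) = 1/(6 + p))
A(T)*(-13) = -13/(6 + 5) = -13/11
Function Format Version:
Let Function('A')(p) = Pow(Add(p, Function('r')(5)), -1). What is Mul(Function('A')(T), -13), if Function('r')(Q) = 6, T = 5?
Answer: Rational(-13, 11) ≈ -1.1818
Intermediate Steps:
Function('A')(p) = Pow(Add(6, p), -1) (Function('A')(p) = Pow(Add(p, 6), -1) = Pow(Add(6, p), -1))
Mul(Function('A')(T), -13) = Mul(Pow(Add(6, 5), -1), -13) = Mul(Pow(11, -1), -13) = Mul(Rational(1, 11), -13) = Rational(-13, 11)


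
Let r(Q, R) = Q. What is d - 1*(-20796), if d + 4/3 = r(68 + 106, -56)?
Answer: 62906/3 ≈ 20969.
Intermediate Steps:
d = 518/3 (d = -4/3 + (68 + 106) = -4/3 + 174 = 518/3 ≈ 172.67)
d - 1*(-20796) = 518/3 - 1*(-20796) = 518/3 + 20796 = 62906/3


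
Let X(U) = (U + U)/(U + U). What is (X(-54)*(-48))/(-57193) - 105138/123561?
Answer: -667469634/785202697 ≈ -0.85006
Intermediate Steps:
X(U) = 1 (X(U) = (2*U)/((2*U)) = (2*U)*(1/(2*U)) = 1)
(X(-54)*(-48))/(-57193) - 105138/123561 = (1*(-48))/(-57193) - 105138/123561 = -48*(-1/57193) - 105138*1/123561 = 48/57193 - 11682/13729 = -667469634/785202697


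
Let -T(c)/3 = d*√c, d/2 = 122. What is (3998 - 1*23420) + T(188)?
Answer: -19422 - 1464*√47 ≈ -29459.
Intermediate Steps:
d = 244 (d = 2*122 = 244)
T(c) = -732*√c
(3998 - 1*23420) + T(188) = (3998 - 1*23420) - 1464*√47 = (3998 - 23420) - 1464*√47 = -19422 - 1464*√47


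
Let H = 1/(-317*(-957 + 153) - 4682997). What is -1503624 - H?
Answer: -6658241039495/4428129 ≈ -1.5036e+6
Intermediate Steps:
H = -1/4428129 (H = 1/(-317*(-804) - 4682997) = 1/(254868 - 4682997) = 1/(-4428129) = -1/4428129 ≈ -2.2583e-7)
-1503624 - H = -1503624 - 1*(-1/4428129) = -1503624 + 1/4428129 = -6658241039495/4428129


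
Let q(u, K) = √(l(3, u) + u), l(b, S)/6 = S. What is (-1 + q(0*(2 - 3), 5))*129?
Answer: -129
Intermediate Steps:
l(b, S) = 6*S
q(u, K) = √7*√u (q(u, K) = √(6*u + u) = √(7*u) = √7*√u)
(-1 + q(0*(2 - 3), 5))*129 = (-1 + √7*√(0*(2 - 3)))*129 = (-1 + √7*√(0*(-1)))*129 = (-1 + √7*√0)*129 = (-1 + √7*0)*129 = (-1 + 0)*129 = -1*129 = -129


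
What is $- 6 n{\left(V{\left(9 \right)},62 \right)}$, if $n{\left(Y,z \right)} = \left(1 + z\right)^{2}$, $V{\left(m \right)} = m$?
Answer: $-23814$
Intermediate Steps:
$- 6 n{\left(V{\left(9 \right)},62 \right)} = - 6 \left(1 + 62\right)^{2} = - 6 \cdot 63^{2} = \left(-6\right) 3969 = -23814$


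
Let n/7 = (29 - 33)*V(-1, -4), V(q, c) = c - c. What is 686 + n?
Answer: 686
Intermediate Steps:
V(q, c) = 0
n = 0 (n = 7*((29 - 33)*0) = 7*(-4*0) = 7*0 = 0)
686 + n = 686 + 0 = 686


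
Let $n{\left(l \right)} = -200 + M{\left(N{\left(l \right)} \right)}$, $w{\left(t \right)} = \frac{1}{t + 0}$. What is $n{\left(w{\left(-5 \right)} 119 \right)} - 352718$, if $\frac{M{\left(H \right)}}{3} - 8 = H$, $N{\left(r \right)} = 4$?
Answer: $-352882$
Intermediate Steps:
$M{\left(H \right)} = 24 + 3 H$
$w{\left(t \right)} = \frac{1}{t}$
$n{\left(l \right)} = -164$ ($n{\left(l \right)} = -200 + \left(24 + 3 \cdot 4\right) = -200 + \left(24 + 12\right) = -200 + 36 = -164$)
$n{\left(w{\left(-5 \right)} 119 \right)} - 352718 = -164 - 352718 = -352882$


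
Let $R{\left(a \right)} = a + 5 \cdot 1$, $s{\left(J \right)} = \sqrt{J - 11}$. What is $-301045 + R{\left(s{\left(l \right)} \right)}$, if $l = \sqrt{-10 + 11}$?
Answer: $-301040 + i \sqrt{10} \approx -3.0104 \cdot 10^{5} + 3.1623 i$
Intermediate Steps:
$l = 1$ ($l = \sqrt{1} = 1$)
$s{\left(J \right)} = \sqrt{-11 + J}$
$R{\left(a \right)} = 5 + a$ ($R{\left(a \right)} = a + 5 = 5 + a$)
$-301045 + R{\left(s{\left(l \right)} \right)} = -301045 + \left(5 + \sqrt{-11 + 1}\right) = -301045 + \left(5 + \sqrt{-10}\right) = -301045 + \left(5 + i \sqrt{10}\right) = -301040 + i \sqrt{10}$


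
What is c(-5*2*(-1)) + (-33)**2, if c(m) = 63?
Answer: 1152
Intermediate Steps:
c(-5*2*(-1)) + (-33)**2 = 63 + (-33)**2 = 63 + 1089 = 1152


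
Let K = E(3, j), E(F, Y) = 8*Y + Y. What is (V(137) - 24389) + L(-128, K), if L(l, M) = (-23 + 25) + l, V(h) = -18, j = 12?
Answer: -24533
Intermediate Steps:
E(F, Y) = 9*Y
K = 108 (K = 9*12 = 108)
L(l, M) = 2 + l
(V(137) - 24389) + L(-128, K) = (-18 - 24389) + (2 - 128) = -24407 - 126 = -24533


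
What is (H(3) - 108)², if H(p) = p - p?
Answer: 11664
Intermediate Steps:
H(p) = 0
(H(3) - 108)² = (0 - 108)² = (-108)² = 11664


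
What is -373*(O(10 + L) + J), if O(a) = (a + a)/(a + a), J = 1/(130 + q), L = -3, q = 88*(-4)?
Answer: -82433/222 ≈ -371.32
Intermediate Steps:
q = -352
J = -1/222 (J = 1/(130 - 352) = 1/(-222) = -1/222 ≈ -0.0045045)
O(a) = 1 (O(a) = (2*a)/((2*a)) = (2*a)*(1/(2*a)) = 1)
-373*(O(10 + L) + J) = -373*(1 - 1/222) = -373*221/222 = -82433/222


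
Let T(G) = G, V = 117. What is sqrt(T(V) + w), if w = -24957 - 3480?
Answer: 4*I*sqrt(1770) ≈ 168.29*I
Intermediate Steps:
w = -28437
sqrt(T(V) + w) = sqrt(117 - 28437) = sqrt(-28320) = 4*I*sqrt(1770)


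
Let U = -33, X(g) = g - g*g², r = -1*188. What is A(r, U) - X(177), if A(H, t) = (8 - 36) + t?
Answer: 5544995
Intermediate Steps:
r = -188
X(g) = g - g³
A(H, t) = -28 + t
A(r, U) - X(177) = (-28 - 33) - (177 - 1*177³) = -61 - (177 - 1*5545233) = -61 - (177 - 5545233) = -61 - 1*(-5545056) = -61 + 5545056 = 5544995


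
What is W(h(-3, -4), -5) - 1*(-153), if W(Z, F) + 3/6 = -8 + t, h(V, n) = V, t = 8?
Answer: 305/2 ≈ 152.50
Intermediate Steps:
W(Z, F) = -½ (W(Z, F) = -½ + (-8 + 8) = -½ + 0 = -½)
W(h(-3, -4), -5) - 1*(-153) = -½ - 1*(-153) = -½ + 153 = 305/2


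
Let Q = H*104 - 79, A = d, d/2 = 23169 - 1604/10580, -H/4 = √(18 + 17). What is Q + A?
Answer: 122354253/2645 - 416*√35 ≈ 43798.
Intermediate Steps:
H = -4*√35 (H = -4*√(18 + 17) = -4*√35 ≈ -23.664)
d = 122563208/2645 (d = 2*(23169 - 1604/10580) = 2*(23169 - 1*401/2645) = 2*(23169 - 401/2645) = 2*(61281604/2645) = 122563208/2645 ≈ 46338.)
A = 122563208/2645 ≈ 46338.
Q = -79 - 416*√35 (Q = -4*√35*104 - 79 = -416*√35 - 79 = -79 - 416*√35 ≈ -2540.1)
Q + A = (-79 - 416*√35) + 122563208/2645 = 122354253/2645 - 416*√35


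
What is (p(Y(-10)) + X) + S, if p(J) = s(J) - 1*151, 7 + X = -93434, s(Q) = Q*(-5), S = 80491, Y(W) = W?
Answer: -13051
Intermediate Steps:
s(Q) = -5*Q
X = -93441 (X = -7 - 93434 = -93441)
p(J) = -151 - 5*J (p(J) = -5*J - 1*151 = -5*J - 151 = -151 - 5*J)
(p(Y(-10)) + X) + S = ((-151 - 5*(-10)) - 93441) + 80491 = ((-151 + 50) - 93441) + 80491 = (-101 - 93441) + 80491 = -93542 + 80491 = -13051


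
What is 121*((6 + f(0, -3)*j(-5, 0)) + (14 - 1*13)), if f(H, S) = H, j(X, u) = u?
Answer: 847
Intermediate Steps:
121*((6 + f(0, -3)*j(-5, 0)) + (14 - 1*13)) = 121*((6 + 0*0) + (14 - 1*13)) = 121*((6 + 0) + (14 - 13)) = 121*(6 + 1) = 121*7 = 847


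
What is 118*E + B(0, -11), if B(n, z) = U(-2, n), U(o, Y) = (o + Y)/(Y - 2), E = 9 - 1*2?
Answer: 827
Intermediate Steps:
E = 7 (E = 9 - 2 = 7)
U(o, Y) = (Y + o)/(-2 + Y)
B(n, z) = 1 (B(n, z) = (n - 2)/(-2 + n) = (-2 + n)/(-2 + n) = 1)
118*E + B(0, -11) = 118*7 + 1 = 826 + 1 = 827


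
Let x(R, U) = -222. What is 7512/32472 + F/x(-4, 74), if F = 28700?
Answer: -2153423/16687 ≈ -129.05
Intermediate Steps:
7512/32472 + F/x(-4, 74) = 7512/32472 + 28700/(-222) = 7512*(1/32472) + 28700*(-1/222) = 313/1353 - 14350/111 = -2153423/16687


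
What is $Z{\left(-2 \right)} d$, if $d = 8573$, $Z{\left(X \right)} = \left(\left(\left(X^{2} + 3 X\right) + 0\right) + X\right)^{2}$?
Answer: $137168$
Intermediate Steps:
$Z{\left(X \right)} = \left(X^{2} + 4 X\right)^{2}$ ($Z{\left(X \right)} = \left(\left(X^{2} + 3 X\right) + X\right)^{2} = \left(X^{2} + 4 X\right)^{2}$)
$Z{\left(-2 \right)} d = \left(-2\right)^{2} \left(4 - 2\right)^{2} \cdot 8573 = 4 \cdot 2^{2} \cdot 8573 = 4 \cdot 4 \cdot 8573 = 16 \cdot 8573 = 137168$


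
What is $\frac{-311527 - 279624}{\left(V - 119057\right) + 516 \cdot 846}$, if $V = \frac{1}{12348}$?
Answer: $- \frac{7299532548}{3920230693} \approx -1.862$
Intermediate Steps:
$V = \frac{1}{12348} \approx 8.0985 \cdot 10^{-5}$
$\frac{-311527 - 279624}{\left(V - 119057\right) + 516 \cdot 846} = \frac{-311527 - 279624}{\left(\frac{1}{12348} - 119057\right) + 516 \cdot 846} = - \frac{591151}{\left(\frac{1}{12348} - 119057\right) + 436536} = - \frac{591151}{- \frac{1470115835}{12348} + 436536} = - \frac{591151}{\frac{3920230693}{12348}} = \left(-591151\right) \frac{12348}{3920230693} = - \frac{7299532548}{3920230693}$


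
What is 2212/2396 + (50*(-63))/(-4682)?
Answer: 2237998/1402259 ≈ 1.5960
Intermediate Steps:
2212/2396 + (50*(-63))/(-4682) = 2212*(1/2396) - 3150*(-1/4682) = 553/599 + 1575/2341 = 2237998/1402259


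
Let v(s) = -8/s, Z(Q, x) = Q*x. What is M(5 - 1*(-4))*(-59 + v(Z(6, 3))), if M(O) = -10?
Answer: 5350/9 ≈ 594.44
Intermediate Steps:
M(5 - 1*(-4))*(-59 + v(Z(6, 3))) = -10*(-59 - 8/(6*3)) = -10*(-59 - 8/18) = -10*(-59 - 8*1/18) = -10*(-59 - 4/9) = -10*(-535/9) = 5350/9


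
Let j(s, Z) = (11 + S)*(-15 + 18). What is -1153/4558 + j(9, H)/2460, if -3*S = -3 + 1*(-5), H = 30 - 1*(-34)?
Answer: -32311/136740 ≈ -0.23630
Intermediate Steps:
H = 64 (H = 30 + 34 = 64)
S = 8/3 (S = -(-3 + 1*(-5))/3 = -(-3 - 5)/3 = -⅓*(-8) = 8/3 ≈ 2.6667)
j(s, Z) = 41 (j(s, Z) = (11 + 8/3)*(-15 + 18) = (41/3)*3 = 41)
-1153/4558 + j(9, H)/2460 = -1153/4558 + 41/2460 = -1153*1/4558 + 41*(1/2460) = -1153/4558 + 1/60 = -32311/136740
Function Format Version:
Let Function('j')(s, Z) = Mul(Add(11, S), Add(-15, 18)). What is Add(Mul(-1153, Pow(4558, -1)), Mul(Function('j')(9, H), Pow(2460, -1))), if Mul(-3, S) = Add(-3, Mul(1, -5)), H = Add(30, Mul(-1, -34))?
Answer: Rational(-32311, 136740) ≈ -0.23630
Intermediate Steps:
H = 64 (H = Add(30, 34) = 64)
S = Rational(8, 3) (S = Mul(Rational(-1, 3), Add(-3, Mul(1, -5))) = Mul(Rational(-1, 3), Add(-3, -5)) = Mul(Rational(-1, 3), -8) = Rational(8, 3) ≈ 2.6667)
Function('j')(s, Z) = 41 (Function('j')(s, Z) = Mul(Add(11, Rational(8, 3)), Add(-15, 18)) = Mul(Rational(41, 3), 3) = 41)
Add(Mul(-1153, Pow(4558, -1)), Mul(Function('j')(9, H), Pow(2460, -1))) = Add(Mul(-1153, Pow(4558, -1)), Mul(41, Pow(2460, -1))) = Add(Mul(-1153, Rational(1, 4558)), Mul(41, Rational(1, 2460))) = Add(Rational(-1153, 4558), Rational(1, 60)) = Rational(-32311, 136740)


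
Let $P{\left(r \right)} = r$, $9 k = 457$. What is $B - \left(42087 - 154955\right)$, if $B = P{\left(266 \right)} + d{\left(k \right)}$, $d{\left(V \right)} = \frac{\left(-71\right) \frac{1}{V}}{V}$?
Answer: $\frac{23627917015}{208849} \approx 1.1313 \cdot 10^{5}$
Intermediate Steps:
$k = \frac{457}{9}$ ($k = \frac{1}{9} \cdot 457 = \frac{457}{9} \approx 50.778$)
$d{\left(V \right)} = - \frac{71}{V^{2}}$
$B = \frac{55548083}{208849}$ ($B = 266 - \frac{71}{\frac{208849}{81}} = 266 - \frac{5751}{208849} = \frac{55548083}{208849} \approx 265.97$)
$B - \left(42087 - 154955\right) = \frac{55548083}{208849} - \left(42087 - 154955\right) = \frac{55548083}{208849} - -112868 = \frac{55548083}{208849} + 112868 = \frac{23627917015}{208849}$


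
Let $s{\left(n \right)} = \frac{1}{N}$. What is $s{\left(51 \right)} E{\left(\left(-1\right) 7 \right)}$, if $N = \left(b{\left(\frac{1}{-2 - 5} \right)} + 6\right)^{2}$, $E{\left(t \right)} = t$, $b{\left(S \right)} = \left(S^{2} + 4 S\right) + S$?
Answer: $- \frac{16807}{67600} \approx -0.24862$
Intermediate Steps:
$b{\left(S \right)} = S^{2} + 5 S$
$N = \frac{67600}{2401}$ ($N = \left(\frac{5 + \frac{1}{-2 - 5}}{-2 - 5} + 6\right)^{2} = \left(\frac{5 + \frac{1}{-7}}{-7} + 6\right)^{2} = \left(- \frac{5 - \frac{1}{7}}{7} + 6\right)^{2} = \left(\left(- \frac{1}{7}\right) \frac{34}{7} + 6\right)^{2} = \left(- \frac{34}{49} + 6\right)^{2} = \left(\frac{260}{49}\right)^{2} = \frac{67600}{2401} \approx 28.155$)
$s{\left(n \right)} = \frac{2401}{67600}$ ($s{\left(n \right)} = \frac{1}{\frac{67600}{2401}} = \frac{2401}{67600}$)
$s{\left(51 \right)} E{\left(\left(-1\right) 7 \right)} = \frac{2401 \left(\left(-1\right) 7\right)}{67600} = \frac{2401}{67600} \left(-7\right) = - \frac{16807}{67600}$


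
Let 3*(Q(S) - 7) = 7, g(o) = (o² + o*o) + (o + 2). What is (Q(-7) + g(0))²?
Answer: 1156/9 ≈ 128.44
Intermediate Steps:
g(o) = 2 + o + 2*o² (g(o) = (o² + o²) + (2 + o) = 2*o² + (2 + o) = 2 + o + 2*o²)
Q(S) = 28/3 (Q(S) = 7 + (⅓)*7 = 7 + 7/3 = 28/3)
(Q(-7) + g(0))² = (28/3 + (2 + 0 + 2*0²))² = (28/3 + (2 + 0 + 2*0))² = (28/3 + (2 + 0 + 0))² = (28/3 + 2)² = (34/3)² = 1156/9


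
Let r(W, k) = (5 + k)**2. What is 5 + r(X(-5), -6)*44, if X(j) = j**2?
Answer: 49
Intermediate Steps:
5 + r(X(-5), -6)*44 = 5 + (5 - 6)**2*44 = 5 + (-1)**2*44 = 5 + 1*44 = 5 + 44 = 49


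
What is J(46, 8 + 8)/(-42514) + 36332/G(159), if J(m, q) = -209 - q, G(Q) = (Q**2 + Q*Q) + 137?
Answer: 1556025923/2155417286 ≈ 0.72191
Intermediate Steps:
G(Q) = 137 + 2*Q**2 (G(Q) = (Q**2 + Q**2) + 137 = 2*Q**2 + 137 = 137 + 2*Q**2)
J(46, 8 + 8)/(-42514) + 36332/G(159) = (-209 - (8 + 8))/(-42514) + 36332/(137 + 2*159**2) = (-209 - 1*16)*(-1/42514) + 36332/(137 + 2*25281) = (-209 - 16)*(-1/42514) + 36332/(137 + 50562) = -225*(-1/42514) + 36332/50699 = 225/42514 + 36332*(1/50699) = 225/42514 + 36332/50699 = 1556025923/2155417286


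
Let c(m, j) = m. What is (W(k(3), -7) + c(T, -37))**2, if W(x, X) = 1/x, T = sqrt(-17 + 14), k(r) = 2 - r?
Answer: (1 - I*sqrt(3))**2 ≈ -2.0 - 3.4641*I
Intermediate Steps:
T = I*sqrt(3) (T = sqrt(-3) = I*sqrt(3) ≈ 1.732*I)
(W(k(3), -7) + c(T, -37))**2 = (1/(2 - 1*3) + I*sqrt(3))**2 = (1/(2 - 3) + I*sqrt(3))**2 = (1/(-1) + I*sqrt(3))**2 = (-1 + I*sqrt(3))**2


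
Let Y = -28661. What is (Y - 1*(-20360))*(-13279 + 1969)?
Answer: 93884310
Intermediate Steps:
(Y - 1*(-20360))*(-13279 + 1969) = (-28661 - 1*(-20360))*(-13279 + 1969) = (-28661 + 20360)*(-11310) = -8301*(-11310) = 93884310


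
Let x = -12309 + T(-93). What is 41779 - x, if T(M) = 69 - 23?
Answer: 54042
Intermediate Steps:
T(M) = 46
x = -12263 (x = -12309 + 46 = -12263)
41779 - x = 41779 - 1*(-12263) = 41779 + 12263 = 54042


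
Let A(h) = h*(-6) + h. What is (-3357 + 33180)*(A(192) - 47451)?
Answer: -1443761253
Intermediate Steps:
A(h) = -5*h (A(h) = -6*h + h = -5*h)
(-3357 + 33180)*(A(192) - 47451) = (-3357 + 33180)*(-5*192 - 47451) = 29823*(-960 - 47451) = 29823*(-48411) = -1443761253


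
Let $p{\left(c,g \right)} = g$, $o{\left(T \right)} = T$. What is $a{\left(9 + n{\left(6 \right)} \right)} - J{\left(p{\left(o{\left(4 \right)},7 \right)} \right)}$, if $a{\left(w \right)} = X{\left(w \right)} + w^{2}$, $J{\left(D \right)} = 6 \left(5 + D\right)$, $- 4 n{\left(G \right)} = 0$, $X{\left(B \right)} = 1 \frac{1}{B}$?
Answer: $\frac{82}{9} \approx 9.1111$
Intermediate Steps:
$X{\left(B \right)} = \frac{1}{B}$
$n{\left(G \right)} = 0$ ($n{\left(G \right)} = \left(- \frac{1}{4}\right) 0 = 0$)
$J{\left(D \right)} = 30 + 6 D$
$a{\left(w \right)} = \frac{1}{w} + w^{2}$
$a{\left(9 + n{\left(6 \right)} \right)} - J{\left(p{\left(o{\left(4 \right)},7 \right)} \right)} = \frac{1 + \left(9 + 0\right)^{3}}{9 + 0} - \left(30 + 6 \cdot 7\right) = \frac{1 + 9^{3}}{9} - \left(30 + 42\right) = \frac{1 + 729}{9} - 72 = \frac{1}{9} \cdot 730 - 72 = \frac{730}{9} - 72 = \frac{82}{9}$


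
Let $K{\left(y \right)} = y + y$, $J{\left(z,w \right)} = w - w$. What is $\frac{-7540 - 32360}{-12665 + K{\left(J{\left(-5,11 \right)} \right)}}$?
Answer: $\frac{7980}{2533} \approx 3.1504$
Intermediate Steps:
$J{\left(z,w \right)} = 0$
$K{\left(y \right)} = 2 y$
$\frac{-7540 - 32360}{-12665 + K{\left(J{\left(-5,11 \right)} \right)}} = \frac{-7540 - 32360}{-12665 + 2 \cdot 0} = - \frac{39900}{-12665 + 0} = - \frac{39900}{-12665} = \left(-39900\right) \left(- \frac{1}{12665}\right) = \frac{7980}{2533}$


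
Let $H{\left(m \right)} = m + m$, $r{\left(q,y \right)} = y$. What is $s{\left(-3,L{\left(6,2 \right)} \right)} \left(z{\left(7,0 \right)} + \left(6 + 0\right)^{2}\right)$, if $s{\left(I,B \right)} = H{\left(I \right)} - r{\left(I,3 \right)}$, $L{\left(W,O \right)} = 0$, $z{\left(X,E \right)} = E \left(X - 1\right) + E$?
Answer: $-324$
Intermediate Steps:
$z{\left(X,E \right)} = E + E \left(-1 + X\right)$ ($z{\left(X,E \right)} = E \left(-1 + X\right) + E = E + E \left(-1 + X\right)$)
$H{\left(m \right)} = 2 m$
$s{\left(I,B \right)} = -3 + 2 I$ ($s{\left(I,B \right)} = 2 I - 3 = -3 + 2 I$)
$s{\left(-3,L{\left(6,2 \right)} \right)} \left(z{\left(7,0 \right)} + \left(6 + 0\right)^{2}\right) = \left(-3 + 2 \left(-3\right)\right) \left(0 \cdot 7 + \left(6 + 0\right)^{2}\right) = \left(-3 - 6\right) \left(0 + 6^{2}\right) = - 9 \left(0 + 36\right) = \left(-9\right) 36 = -324$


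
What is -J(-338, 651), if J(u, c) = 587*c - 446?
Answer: -381691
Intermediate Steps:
J(u, c) = -446 + 587*c
-J(-338, 651) = -(-446 + 587*651) = -(-446 + 382137) = -1*381691 = -381691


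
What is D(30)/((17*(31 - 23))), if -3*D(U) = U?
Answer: -5/68 ≈ -0.073529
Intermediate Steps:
D(U) = -U/3
D(30)/((17*(31 - 23))) = (-⅓*30)/((17*(31 - 23))) = -10/(17*8) = -10/136 = -10*1/136 = -5/68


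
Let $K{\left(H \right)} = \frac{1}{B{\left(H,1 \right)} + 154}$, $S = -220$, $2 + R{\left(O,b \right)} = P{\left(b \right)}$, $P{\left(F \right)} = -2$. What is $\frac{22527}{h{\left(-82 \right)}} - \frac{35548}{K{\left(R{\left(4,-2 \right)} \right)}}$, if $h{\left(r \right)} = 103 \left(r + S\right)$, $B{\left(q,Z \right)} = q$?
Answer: $- \frac{165863435727}{31106} \approx -5.3322 \cdot 10^{6}$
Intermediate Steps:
$R{\left(O,b \right)} = -4$ ($R{\left(O,b \right)} = -2 - 2 = -4$)
$K{\left(H \right)} = \frac{1}{154 + H}$ ($K{\left(H \right)} = \frac{1}{H + 154} = \frac{1}{154 + H}$)
$h{\left(r \right)} = -22660 + 103 r$ ($h{\left(r \right)} = 103 \left(r - 220\right) = 103 \left(-220 + r\right) = -22660 + 103 r$)
$\frac{22527}{h{\left(-82 \right)}} - \frac{35548}{K{\left(R{\left(4,-2 \right)} \right)}} = \frac{22527}{-22660 + 103 \left(-82\right)} - \frac{35548}{\frac{1}{154 - 4}} = \frac{22527}{-22660 - 8446} - \frac{35548}{\frac{1}{150}} = \frac{22527}{-31106} - 35548 \frac{1}{\frac{1}{150}} = 22527 \left(- \frac{1}{31106}\right) - 5332200 = - \frac{22527}{31106} - 5332200 = - \frac{165863435727}{31106}$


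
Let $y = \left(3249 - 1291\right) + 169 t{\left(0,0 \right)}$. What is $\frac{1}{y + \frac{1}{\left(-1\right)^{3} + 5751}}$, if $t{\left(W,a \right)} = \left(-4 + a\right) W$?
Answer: $\frac{5750}{11258501} \approx 0.00051073$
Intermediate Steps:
$t{\left(W,a \right)} = W \left(-4 + a\right)$
$y = 1958$ ($y = \left(3249 - 1291\right) + 169 \cdot 0 \left(-4 + 0\right) = 1958 + 169 \cdot 0 \left(-4\right) = 1958 + 169 \cdot 0 = 1958 + 0 = 1958$)
$\frac{1}{y + \frac{1}{\left(-1\right)^{3} + 5751}} = \frac{1}{1958 + \frac{1}{\left(-1\right)^{3} + 5751}} = \frac{1}{1958 + \frac{1}{-1 + 5751}} = \frac{1}{1958 + \frac{1}{5750}} = \frac{1}{\frac{11258501}{5750}} = \frac{5750}{11258501}$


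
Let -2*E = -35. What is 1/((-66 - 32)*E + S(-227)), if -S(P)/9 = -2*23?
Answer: -1/1301 ≈ -0.00076864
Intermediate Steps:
E = 35/2 (E = -1/2*(-35) = 35/2 ≈ 17.500)
S(P) = 414 (S(P) = -(-18)*23 = -9*(-46) = 414)
1/((-66 - 32)*E + S(-227)) = 1/((-66 - 32)*(35/2) + 414) = 1/(-98*35/2 + 414) = 1/(-1715 + 414) = 1/(-1301) = -1/1301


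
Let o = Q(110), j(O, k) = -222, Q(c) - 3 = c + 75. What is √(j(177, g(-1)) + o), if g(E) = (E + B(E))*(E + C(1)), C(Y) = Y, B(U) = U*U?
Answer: I*√34 ≈ 5.8309*I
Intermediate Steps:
B(U) = U²
g(E) = (1 + E)*(E + E²) (g(E) = (E + E²)*(E + 1) = (E + E²)*(1 + E) = (1 + E)*(E + E²))
Q(c) = 78 + c (Q(c) = 3 + (c + 75) = 3 + (75 + c) = 78 + c)
o = 188 (o = 78 + 110 = 188)
√(j(177, g(-1)) + o) = √(-222 + 188) = √(-34) = I*√34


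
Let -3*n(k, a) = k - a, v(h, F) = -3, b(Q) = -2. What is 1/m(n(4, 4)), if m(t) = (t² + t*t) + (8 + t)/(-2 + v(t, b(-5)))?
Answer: -5/8 ≈ -0.62500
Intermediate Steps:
n(k, a) = -k/3 + a/3 (n(k, a) = -(k - a)/3 = -k/3 + a/3)
m(t) = -8/5 + 2*t² - t/5 (m(t) = (t² + t*t) + (8 + t)/(-2 - 3) = (t² + t²) + (8 + t)/(-5) = 2*t² + (8 + t)*(-⅕) = 2*t² + (-8/5 - t/5) = -8/5 + 2*t² - t/5)
1/m(n(4, 4)) = 1/(-8/5 + 2*(-⅓*4 + (⅓)*4)² - (-⅓*4 + (⅓)*4)/5) = 1/(-8/5 + 2*(-4/3 + 4/3)² - (-4/3 + 4/3)/5) = 1/(-8/5 + 2*0² - ⅕*0) = 1/(-8/5 + 2*0 + 0) = 1/(-8/5 + 0 + 0) = 1/(-8/5) = -5/8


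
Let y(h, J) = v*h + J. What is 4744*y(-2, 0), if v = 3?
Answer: -28464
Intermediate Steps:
y(h, J) = J + 3*h (y(h, J) = 3*h + J = J + 3*h)
4744*y(-2, 0) = 4744*(0 + 3*(-2)) = 4744*(0 - 6) = 4744*(-6) = -28464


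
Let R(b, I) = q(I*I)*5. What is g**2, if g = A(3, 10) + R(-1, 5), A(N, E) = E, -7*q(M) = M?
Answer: 3025/49 ≈ 61.735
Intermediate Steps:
q(M) = -M/7
R(b, I) = -5*I**2/7 (R(b, I) = -I*I/7*5 = -I**2/7*5 = -5*I**2/7)
g = -55/7 (g = 10 - 5/7*5**2 = 10 - 5/7*25 = 10 - 125/7 = -55/7 ≈ -7.8571)
g**2 = (-55/7)**2 = 3025/49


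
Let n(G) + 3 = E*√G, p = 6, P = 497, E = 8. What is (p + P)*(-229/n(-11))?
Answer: 345561/713 + 921496*I*√11/713 ≈ 484.66 + 4286.5*I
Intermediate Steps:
n(G) = -3 + 8*√G
(p + P)*(-229/n(-11)) = (6 + 497)*(-229/(-3 + 8*√(-11))) = 503*(-229/(-3 + 8*(I*√11))) = 503*(-229/(-3 + 8*I*√11)) = -115187/(-3 + 8*I*√11)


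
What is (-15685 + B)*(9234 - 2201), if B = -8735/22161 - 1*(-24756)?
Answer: 1413729323968/22161 ≈ 6.3794e+7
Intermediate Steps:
B = 548608981/22161 (B = -8735*1/22161 + 24756 = -8735/22161 + 24756 = 548608981/22161 ≈ 24756.)
(-15685 + B)*(9234 - 2201) = (-15685 + 548608981/22161)*(9234 - 2201) = (201013696/22161)*7033 = 1413729323968/22161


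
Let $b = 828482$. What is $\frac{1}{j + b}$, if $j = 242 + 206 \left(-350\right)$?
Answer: $\frac{1}{756624} \approx 1.3217 \cdot 10^{-6}$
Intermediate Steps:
$j = -71858$ ($j = 242 - 72100 = -71858$)
$\frac{1}{j + b} = \frac{1}{-71858 + 828482} = \frac{1}{756624}$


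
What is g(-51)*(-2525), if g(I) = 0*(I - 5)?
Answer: 0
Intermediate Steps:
g(I) = 0 (g(I) = 0*(-5 + I) = 0)
g(-51)*(-2525) = 0*(-2525) = 0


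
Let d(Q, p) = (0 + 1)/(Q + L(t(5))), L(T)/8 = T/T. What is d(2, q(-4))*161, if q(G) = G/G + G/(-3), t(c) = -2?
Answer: 161/10 ≈ 16.100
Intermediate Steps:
q(G) = 1 - G/3 (q(G) = 1 + G*(-1/3) = 1 - G/3)
L(T) = 8 (L(T) = 8*(T/T) = 8*1 = 8)
d(Q, p) = 1/(8 + Q) (d(Q, p) = (0 + 1)/(Q + 8) = 1/(8 + Q))
d(2, q(-4))*161 = 161/(8 + 2) = 161/10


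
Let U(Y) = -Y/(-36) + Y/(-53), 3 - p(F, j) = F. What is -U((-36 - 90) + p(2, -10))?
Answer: 2125/1908 ≈ 1.1137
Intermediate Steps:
p(F, j) = 3 - F
U(Y) = 17*Y/1908 (U(Y) = -Y*(-1/36) + Y*(-1/53) = Y/36 - Y/53 = 17*Y/1908)
-U((-36 - 90) + p(2, -10)) = -17*((-36 - 90) + (3 - 1*2))/1908 = -17*(-126 + (3 - 2))/1908 = -17*(-126 + 1)/1908 = -17*(-125)/1908 = -1*(-2125/1908) = 2125/1908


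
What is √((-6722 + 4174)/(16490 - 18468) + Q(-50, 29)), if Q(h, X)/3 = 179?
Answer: √526510963/989 ≈ 23.201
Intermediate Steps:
Q(h, X) = 537 (Q(h, X) = 3*179 = 537)
√((-6722 + 4174)/(16490 - 18468) + Q(-50, 29)) = √((-6722 + 4174)/(16490 - 18468) + 537) = √(-2548/(-1978) + 537) = √(-2548*(-1/1978) + 537) = √(1274/989 + 537) = √(532367/989) = √526510963/989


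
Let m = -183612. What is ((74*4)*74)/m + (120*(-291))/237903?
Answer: -968563196/3640153803 ≈ -0.26608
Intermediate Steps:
((74*4)*74)/m + (120*(-291))/237903 = ((74*4)*74)/(-183612) + (120*(-291))/237903 = (296*74)*(-1/183612) - 34920*1/237903 = 21904*(-1/183612) - 11640/79301 = -5476/45903 - 11640/79301 = -968563196/3640153803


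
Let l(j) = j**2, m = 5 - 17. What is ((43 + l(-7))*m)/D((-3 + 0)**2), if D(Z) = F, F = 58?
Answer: -552/29 ≈ -19.034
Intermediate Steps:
D(Z) = 58
m = -12
((43 + l(-7))*m)/D((-3 + 0)**2) = ((43 + (-7)**2)*(-12))/58 = ((43 + 49)*(-12))*(1/58) = (92*(-12))*(1/58) = -1104*1/58 = -552/29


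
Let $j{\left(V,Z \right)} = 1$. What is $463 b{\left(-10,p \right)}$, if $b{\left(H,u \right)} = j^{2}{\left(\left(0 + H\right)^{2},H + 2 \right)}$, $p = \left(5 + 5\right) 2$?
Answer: $463$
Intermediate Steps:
$p = 20$ ($p = 10 \cdot 2 = 20$)
$b{\left(H,u \right)} = 1$ ($b{\left(H,u \right)} = 1^{2} = 1$)
$463 b{\left(-10,p \right)} = 463 \cdot 1 = 463$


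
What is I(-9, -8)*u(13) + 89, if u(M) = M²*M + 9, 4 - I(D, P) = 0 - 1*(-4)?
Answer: 89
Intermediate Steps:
I(D, P) = 0 (I(D, P) = 4 - (0 - 1*(-4)) = 4 - (0 + 4) = 4 - 1*4 = 4 - 4 = 0)
u(M) = 9 + M³ (u(M) = M³ + 9 = 9 + M³)
I(-9, -8)*u(13) + 89 = 0*(9 + 13³) + 89 = 0*(9 + 2197) + 89 = 0*2206 + 89 = 0 + 89 = 89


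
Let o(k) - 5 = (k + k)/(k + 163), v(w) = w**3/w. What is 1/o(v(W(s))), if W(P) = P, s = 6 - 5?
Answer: 82/411 ≈ 0.19951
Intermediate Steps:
s = 1
v(w) = w**2
o(k) = 5 + 2*k/(163 + k) (o(k) = 5 + (k + k)/(k + 163) = 5 + (2*k)/(163 + k) = 5 + 2*k/(163 + k))
1/o(v(W(s))) = 1/((815 + 7*1**2)/(163 + 1**2)) = 1/((815 + 7*1)/(163 + 1)) = 1/((815 + 7)/164) = 1/((1/164)*822) = 1/(411/82) = 82/411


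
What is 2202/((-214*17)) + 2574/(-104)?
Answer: -184485/7276 ≈ -25.355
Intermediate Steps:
2202/((-214*17)) + 2574/(-104) = 2202/(-3638) + 2574*(-1/104) = 2202*(-1/3638) - 99/4 = -1101/1819 - 99/4 = -184485/7276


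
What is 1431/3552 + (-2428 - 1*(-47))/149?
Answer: -2748031/176416 ≈ -15.577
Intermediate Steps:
1431/3552 + (-2428 - 1*(-47))/149 = 1431*(1/3552) + (-2428 + 47)*(1/149) = 477/1184 - 2381*1/149 = 477/1184 - 2381/149 = -2748031/176416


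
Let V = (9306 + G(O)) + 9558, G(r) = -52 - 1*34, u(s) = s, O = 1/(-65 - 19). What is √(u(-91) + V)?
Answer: √18687 ≈ 136.70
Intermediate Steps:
O = -1/84 (O = 1/(-84) = -1/84 ≈ -0.011905)
G(r) = -86 (G(r) = -52 - 34 = -86)
V = 18778 (V = (9306 - 86) + 9558 = 9220 + 9558 = 18778)
√(u(-91) + V) = √(-91 + 18778) = √18687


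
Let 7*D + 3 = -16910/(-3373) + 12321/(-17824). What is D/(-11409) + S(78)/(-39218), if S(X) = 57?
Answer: -138398265401675/94150489291855584 ≈ -0.0014700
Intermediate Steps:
D = 79484051/420842464 (D = -3/7 + (-16910/(-3373) + 12321/(-17824))/7 = -3/7 + (-16910*(-1/3373) + 12321*(-1/17824))/7 = -3/7 + (16910/3373 - 12321/17824)/7 = -3/7 + (1/7)*(259845107/60120352) = -3/7 + 259845107/420842464 = 79484051/420842464 ≈ 0.18887)
D/(-11409) + S(78)/(-39218) = (79484051/420842464)/(-11409) + 57/(-39218) = (79484051/420842464)*(-1/11409) + 57*(-1/39218) = -79484051/4801391671776 - 57/39218 = -138398265401675/94150489291855584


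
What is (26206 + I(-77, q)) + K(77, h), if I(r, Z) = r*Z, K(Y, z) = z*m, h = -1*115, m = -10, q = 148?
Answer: 15960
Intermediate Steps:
h = -115
K(Y, z) = -10*z (K(Y, z) = z*(-10) = -10*z)
I(r, Z) = Z*r
(26206 + I(-77, q)) + K(77, h) = (26206 + 148*(-77)) - 10*(-115) = (26206 - 11396) + 1150 = 14810 + 1150 = 15960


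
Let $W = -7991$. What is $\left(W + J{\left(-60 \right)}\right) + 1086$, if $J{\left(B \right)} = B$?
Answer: $-6965$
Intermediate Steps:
$\left(W + J{\left(-60 \right)}\right) + 1086 = \left(-7991 - 60\right) + 1086 = -8051 + 1086 = -6965$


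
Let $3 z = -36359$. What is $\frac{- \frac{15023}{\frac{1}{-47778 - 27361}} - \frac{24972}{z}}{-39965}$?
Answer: $- \frac{41042519104639}{1453087435} \approx -28245.0$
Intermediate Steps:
$z = - \frac{36359}{3}$ ($z = \frac{1}{3} \left(-36359\right) = - \frac{36359}{3} \approx -12120.0$)
$\frac{- \frac{15023}{\frac{1}{-47778 - 27361}} - \frac{24972}{z}}{-39965} = \frac{- \frac{15023}{\frac{1}{-47778 - 27361}} - \frac{24972}{- \frac{36359}{3}}}{-39965} = \left(- \frac{15023}{\frac{1}{-75139}} - - \frac{74916}{36359}\right) \left(- \frac{1}{39965}\right) = \left(- \frac{15023}{- \frac{1}{75139}} + \frac{74916}{36359}\right) \left(- \frac{1}{39965}\right) = \left(\left(-15023\right) \left(-75139\right) + \frac{74916}{36359}\right) \left(- \frac{1}{39965}\right) = \left(1128813197 + \frac{74916}{36359}\right) \left(- \frac{1}{39965}\right) = \frac{41042519104639}{36359} \left(- \frac{1}{39965}\right) = - \frac{41042519104639}{1453087435}$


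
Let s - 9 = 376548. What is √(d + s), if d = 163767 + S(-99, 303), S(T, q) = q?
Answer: √540627 ≈ 735.27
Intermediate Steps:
s = 376557 (s = 9 + 376548 = 376557)
d = 164070 (d = 163767 + 303 = 164070)
√(d + s) = √(164070 + 376557) = √540627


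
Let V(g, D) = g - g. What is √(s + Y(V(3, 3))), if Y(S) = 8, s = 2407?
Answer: √2415 ≈ 49.143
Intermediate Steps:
V(g, D) = 0
√(s + Y(V(3, 3))) = √(2407 + 8) = √2415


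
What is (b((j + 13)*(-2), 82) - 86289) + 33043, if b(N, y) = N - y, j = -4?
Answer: -53346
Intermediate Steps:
(b((j + 13)*(-2), 82) - 86289) + 33043 = (((-4 + 13)*(-2) - 1*82) - 86289) + 33043 = ((9*(-2) - 82) - 86289) + 33043 = ((-18 - 82) - 86289) + 33043 = (-100 - 86289) + 33043 = -86389 + 33043 = -53346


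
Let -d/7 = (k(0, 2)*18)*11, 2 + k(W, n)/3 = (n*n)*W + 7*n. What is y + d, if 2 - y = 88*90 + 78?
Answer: -57892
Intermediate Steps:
k(W, n) = -6 + 21*n + 3*W*n² (k(W, n) = -6 + 3*((n*n)*W + 7*n) = -6 + 3*(n²*W + 7*n) = -6 + 3*(W*n² + 7*n) = -6 + 3*(7*n + W*n²) = -6 + (21*n + 3*W*n²) = -6 + 21*n + 3*W*n²)
y = -7996 (y = 2 - (88*90 + 78) = 2 - (7920 + 78) = 2 - 1*7998 = 2 - 7998 = -7996)
d = -49896 (d = -7*(-6 + 21*2 + 3*0*2²)*18*11 = -7*(-6 + 42 + 3*0*4)*18*11 = -7*(-6 + 42 + 0)*18*11 = -7*36*18*11 = -4536*11 = -7*7128 = -49896)
y + d = -7996 - 49896 = -57892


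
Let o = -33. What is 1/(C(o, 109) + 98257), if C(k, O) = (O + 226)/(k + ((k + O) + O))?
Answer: 152/14935399 ≈ 1.0177e-5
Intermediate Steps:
C(k, O) = (226 + O)/(2*O + 2*k) (C(k, O) = (226 + O)/(k + ((O + k) + O)) = (226 + O)/(k + (k + 2*O)) = (226 + O)/(2*O + 2*k))
1/(C(o, 109) + 98257) = 1/((113 + (½)*109)/(109 - 33) + 98257) = 1/((113 + 109/2)/76 + 98257) = 1/((1/76)*(335/2) + 98257) = 1/(335/152 + 98257) = 1/(14935399/152) = 152/14935399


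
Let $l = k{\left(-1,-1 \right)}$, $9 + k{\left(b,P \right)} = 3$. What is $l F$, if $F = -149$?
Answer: $894$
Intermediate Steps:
$k{\left(b,P \right)} = -6$ ($k{\left(b,P \right)} = -9 + 3 = -6$)
$l = -6$
$l F = \left(-6\right) \left(-149\right) = 894$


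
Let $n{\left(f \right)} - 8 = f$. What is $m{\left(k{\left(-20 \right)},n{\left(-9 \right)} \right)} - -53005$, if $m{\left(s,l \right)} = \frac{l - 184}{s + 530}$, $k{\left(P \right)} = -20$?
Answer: $\frac{5406473}{102} \approx 53005.0$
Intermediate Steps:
$n{\left(f \right)} = 8 + f$
$m{\left(s,l \right)} = \frac{-184 + l}{530 + s}$ ($m{\left(s,l \right)} = \frac{l - 184}{530 + s} = \frac{-184 + l}{530 + s}$)
$m{\left(k{\left(-20 \right)},n{\left(-9 \right)} \right)} - -53005 = \frac{-184 + \left(8 - 9\right)}{530 - 20} - -53005 = \frac{-184 - 1}{510} + 53005 = \frac{1}{510} \left(-185\right) + 53005 = - \frac{37}{102} + 53005 = \frac{5406473}{102}$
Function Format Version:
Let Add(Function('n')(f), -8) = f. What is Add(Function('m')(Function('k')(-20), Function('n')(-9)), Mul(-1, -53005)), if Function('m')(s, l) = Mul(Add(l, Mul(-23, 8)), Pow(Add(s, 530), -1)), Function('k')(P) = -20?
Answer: Rational(5406473, 102) ≈ 53005.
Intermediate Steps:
Function('n')(f) = Add(8, f)
Function('m')(s, l) = Mul(Pow(Add(530, s), -1), Add(-184, l)) (Function('m')(s, l) = Mul(Add(l, -184), Pow(Add(530, s), -1)) = Mul(Add(-184, l), Pow(Add(530, s), -1)) = Mul(Pow(Add(530, s), -1), Add(-184, l)))
Add(Function('m')(Function('k')(-20), Function('n')(-9)), Mul(-1, -53005)) = Add(Mul(Pow(Add(530, -20), -1), Add(-184, Add(8, -9))), Mul(-1, -53005)) = Add(Mul(Pow(510, -1), Add(-184, -1)), 53005) = Add(Mul(Rational(1, 510), -185), 53005) = Add(Rational(-37, 102), 53005) = Rational(5406473, 102)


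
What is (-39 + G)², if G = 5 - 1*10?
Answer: 1936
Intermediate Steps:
G = -5 (G = 5 - 10 = -5)
(-39 + G)² = (-39 - 5)² = (-44)² = 1936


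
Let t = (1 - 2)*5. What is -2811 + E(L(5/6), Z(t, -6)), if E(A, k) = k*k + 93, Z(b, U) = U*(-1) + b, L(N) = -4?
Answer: -2717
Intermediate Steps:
t = -5 (t = -1*5 = -5)
Z(b, U) = b - U (Z(b, U) = -U + b = b - U)
E(A, k) = 93 + k**2 (E(A, k) = k**2 + 93 = 93 + k**2)
-2811 + E(L(5/6), Z(t, -6)) = -2811 + (93 + (-5 - 1*(-6))**2) = -2811 + (93 + (-5 + 6)**2) = -2811 + (93 + 1**2) = -2811 + (93 + 1) = -2811 + 94 = -2717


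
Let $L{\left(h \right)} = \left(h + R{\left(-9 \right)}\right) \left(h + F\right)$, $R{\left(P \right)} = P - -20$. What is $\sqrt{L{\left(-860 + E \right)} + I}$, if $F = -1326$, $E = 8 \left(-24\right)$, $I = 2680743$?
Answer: $\sqrt{5156241} \approx 2270.7$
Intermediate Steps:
$E = -192$
$R{\left(P \right)} = 20 + P$ ($R{\left(P \right)} = P + 20 = 20 + P$)
$L{\left(h \right)} = \left(-1326 + h\right) \left(11 + h\right)$ ($L{\left(h \right)} = \left(h + \left(20 - 9\right)\right) \left(h - 1326\right) = \left(h + 11\right) \left(-1326 + h\right) = \left(11 + h\right) \left(-1326 + h\right) = \left(-1326 + h\right) \left(11 + h\right)$)
$\sqrt{L{\left(-860 + E \right)} + I} = \sqrt{\left(-14586 + \left(-860 - 192\right)^{2} - 1315 \left(-860 - 192\right)\right) + 2680743} = \sqrt{\left(-14586 + \left(-1052\right)^{2} - -1383380\right) + 2680743} = \sqrt{\left(-14586 + 1106704 + 1383380\right) + 2680743} = \sqrt{2475498 + 2680743} = \sqrt{5156241}$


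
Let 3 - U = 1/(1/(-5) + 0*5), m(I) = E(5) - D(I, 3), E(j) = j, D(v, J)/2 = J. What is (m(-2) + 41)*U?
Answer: 320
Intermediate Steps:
D(v, J) = 2*J
m(I) = -1 (m(I) = 5 - 2*3 = 5 - 1*6 = 5 - 6 = -1)
U = 8 (U = 3 - 1/(1/(-5) + 0*5) = 3 - 1/(1*(-⅕) + 0) = 3 - 1/(-⅕ + 0) = 3 - 1/(-⅕) = 3 - 1*(-5) = 3 + 5 = 8)
(m(-2) + 41)*U = (-1 + 41)*8 = 40*8 = 320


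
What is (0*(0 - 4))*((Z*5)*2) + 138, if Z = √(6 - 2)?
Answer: 138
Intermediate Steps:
Z = 2 (Z = √4 = 2)
(0*(0 - 4))*((Z*5)*2) + 138 = (0*(0 - 4))*((2*5)*2) + 138 = (0*(-4))*(10*2) + 138 = 0*20 + 138 = 0 + 138 = 138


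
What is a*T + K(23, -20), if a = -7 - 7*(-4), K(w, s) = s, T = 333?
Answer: 6973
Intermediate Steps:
a = 21 (a = -7 + 28 = 21)
a*T + K(23, -20) = 21*333 - 20 = 6993 - 20 = 6973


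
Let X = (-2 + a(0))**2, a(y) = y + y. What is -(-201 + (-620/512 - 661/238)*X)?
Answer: 826157/3808 ≈ 216.95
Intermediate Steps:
a(y) = 2*y
X = 4 (X = (-2 + 2*0)**2 = (-2 + 0)**2 = (-2)**2 = 4)
-(-201 + (-620/512 - 661/238)*X) = -(-201 + (-620/512 - 661/238)*4) = -(-201 + (-620*1/512 - 661*1/238)*4) = -(-201 + (-155/128 - 661/238)*4) = -(-201 - 60749/15232*4) = -(-201 - 60749/3808) = -1*(-826157/3808) = 826157/3808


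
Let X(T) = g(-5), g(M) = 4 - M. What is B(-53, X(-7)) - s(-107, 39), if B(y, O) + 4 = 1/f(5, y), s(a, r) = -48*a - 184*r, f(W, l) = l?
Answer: 107907/53 ≈ 2036.0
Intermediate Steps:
X(T) = 9 (X(T) = 4 - 1*(-5) = 4 + 5 = 9)
s(a, r) = -184*r - 48*a
B(y, O) = -4 + 1/y
B(-53, X(-7)) - s(-107, 39) = (-4 + 1/(-53)) - (-184*39 - 48*(-107)) = (-4 - 1/53) - (-7176 + 5136) = -213/53 - 1*(-2040) = -213/53 + 2040 = 107907/53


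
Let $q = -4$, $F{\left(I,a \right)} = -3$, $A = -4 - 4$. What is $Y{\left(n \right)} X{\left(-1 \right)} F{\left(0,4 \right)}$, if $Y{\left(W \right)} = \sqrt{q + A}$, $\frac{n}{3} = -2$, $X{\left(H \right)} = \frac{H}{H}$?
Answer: $- 6 i \sqrt{3} \approx - 10.392 i$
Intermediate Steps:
$X{\left(H \right)} = 1$
$A = -8$
$n = -6$ ($n = 3 \left(-2\right) = -6$)
$Y{\left(W \right)} = 2 i \sqrt{3}$ ($Y{\left(W \right)} = \sqrt{-4 - 8} = \sqrt{-12} = 2 i \sqrt{3}$)
$Y{\left(n \right)} X{\left(-1 \right)} F{\left(0,4 \right)} = 2 i \sqrt{3} \cdot 1 \left(-3\right) = 2 i \sqrt{3} \left(-3\right) = - 6 i \sqrt{3}$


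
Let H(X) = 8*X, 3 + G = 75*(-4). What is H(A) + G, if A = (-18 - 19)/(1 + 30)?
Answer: -9689/31 ≈ -312.55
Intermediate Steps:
A = -37/31 ≈ -1.1935
G = -303 (G = -3 + 75*(-4) = -3 - 300 = -303)
H(A) + G = 8*(-37/31) - 303 = -296/31 - 303 = -9689/31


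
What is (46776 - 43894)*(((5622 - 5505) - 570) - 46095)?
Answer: -134151336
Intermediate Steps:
(46776 - 43894)*(((5622 - 5505) - 570) - 46095) = 2882*((117 - 570) - 46095) = 2882*(-453 - 46095) = 2882*(-46548) = -134151336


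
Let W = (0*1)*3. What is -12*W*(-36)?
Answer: 0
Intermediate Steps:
W = 0 (W = 0*3 = 0)
-12*W*(-36) = -12*0*(-36) = 0*(-36) = 0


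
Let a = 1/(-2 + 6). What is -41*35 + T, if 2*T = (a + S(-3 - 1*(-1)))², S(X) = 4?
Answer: -45631/32 ≈ -1426.0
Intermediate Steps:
a = ¼ (a = 1/4 = ¼ ≈ 0.25000)
T = 289/32 (T = (¼ + 4)²/2 = (17/4)²/2 = (½)*(289/16) = 289/32 ≈ 9.0313)
-41*35 + T = -41*35 + 289/32 = -1435 + 289/32 = -45631/32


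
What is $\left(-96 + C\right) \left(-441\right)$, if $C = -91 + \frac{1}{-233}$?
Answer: $\frac{19215252}{233} \approx 82469.0$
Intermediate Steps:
$C = - \frac{21204}{233}$ ($C = -91 - \frac{1}{233} = - \frac{21204}{233} \approx -91.004$)
$\left(-96 + C\right) \left(-441\right) = \left(-96 - \frac{21204}{233}\right) \left(-441\right) = \left(- \frac{43572}{233}\right) \left(-441\right) = \frac{19215252}{233}$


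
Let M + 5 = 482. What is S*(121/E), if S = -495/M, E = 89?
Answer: -6655/4717 ≈ -1.4109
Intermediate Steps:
M = 477 (M = -5 + 482 = 477)
S = -55/53 (S = -495/477 = -495*1/477 = -55/53 ≈ -1.0377)
S*(121/E) = -6655/(53*89) = -55/53*121/89 = -6655/4717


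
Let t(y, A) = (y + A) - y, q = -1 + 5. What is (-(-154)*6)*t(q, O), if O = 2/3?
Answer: 616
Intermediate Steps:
q = 4
O = 2/3 (O = 2*(1/3) = 2/3 ≈ 0.66667)
t(y, A) = A (t(y, A) = (A + y) - y = A)
(-(-154)*6)*t(q, O) = -(-154)*6*(2/3) = -22*(-42)*(2/3) = 924*(2/3) = 616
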